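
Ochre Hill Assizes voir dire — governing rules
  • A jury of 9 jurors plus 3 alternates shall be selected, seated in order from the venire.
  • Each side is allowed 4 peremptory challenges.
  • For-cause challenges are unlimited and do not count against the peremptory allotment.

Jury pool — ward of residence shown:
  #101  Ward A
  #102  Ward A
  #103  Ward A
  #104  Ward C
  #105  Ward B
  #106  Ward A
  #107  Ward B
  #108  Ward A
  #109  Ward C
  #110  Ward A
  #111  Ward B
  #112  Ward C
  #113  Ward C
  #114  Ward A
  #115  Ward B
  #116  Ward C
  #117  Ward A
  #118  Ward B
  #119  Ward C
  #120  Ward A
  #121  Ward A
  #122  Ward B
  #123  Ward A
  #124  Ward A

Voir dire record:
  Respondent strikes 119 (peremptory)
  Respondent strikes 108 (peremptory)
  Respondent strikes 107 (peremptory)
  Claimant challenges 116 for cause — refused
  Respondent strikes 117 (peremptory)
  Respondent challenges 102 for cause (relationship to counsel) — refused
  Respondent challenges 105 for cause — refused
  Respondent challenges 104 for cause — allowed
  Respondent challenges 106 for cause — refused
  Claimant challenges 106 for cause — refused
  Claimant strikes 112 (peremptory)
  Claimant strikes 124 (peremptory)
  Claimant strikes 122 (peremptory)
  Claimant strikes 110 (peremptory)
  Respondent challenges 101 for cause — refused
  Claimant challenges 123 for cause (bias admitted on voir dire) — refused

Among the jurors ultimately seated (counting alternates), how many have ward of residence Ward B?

4

Removed: #104, #107, #108, #110, #112, #117, #119, #122, #124.
Seated (12 incl. alternates): #101, #102, #103, #105, #106, #109, #111, #113, #114, #115, #116, #118.
Of those, in Ward B: #105, #111, #115, #118 → 4.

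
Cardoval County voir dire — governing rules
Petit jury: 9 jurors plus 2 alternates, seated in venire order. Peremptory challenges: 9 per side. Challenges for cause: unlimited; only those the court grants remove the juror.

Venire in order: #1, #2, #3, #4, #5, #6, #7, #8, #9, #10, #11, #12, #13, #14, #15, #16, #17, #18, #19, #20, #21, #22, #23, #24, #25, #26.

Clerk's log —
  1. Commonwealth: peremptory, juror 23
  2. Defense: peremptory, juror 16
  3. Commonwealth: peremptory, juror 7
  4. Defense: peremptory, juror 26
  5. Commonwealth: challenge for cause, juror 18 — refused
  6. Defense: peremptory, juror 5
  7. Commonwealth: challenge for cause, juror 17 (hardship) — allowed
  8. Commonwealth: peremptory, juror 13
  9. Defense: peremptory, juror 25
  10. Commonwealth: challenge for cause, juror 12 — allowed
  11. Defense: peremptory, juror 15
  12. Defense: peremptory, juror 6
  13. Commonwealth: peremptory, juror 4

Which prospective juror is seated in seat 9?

18

Removed: #4, #5, #6, #7, #12, #13, #15, #16, #17, #23, #25, #26. (#18 stays — for-cause denied.)
Seating in order: seats 1–9 → #1, #2, #3, #8, #9, #10, #11, #14, #18; alternates → #19, #20.
So seat 9 is #18.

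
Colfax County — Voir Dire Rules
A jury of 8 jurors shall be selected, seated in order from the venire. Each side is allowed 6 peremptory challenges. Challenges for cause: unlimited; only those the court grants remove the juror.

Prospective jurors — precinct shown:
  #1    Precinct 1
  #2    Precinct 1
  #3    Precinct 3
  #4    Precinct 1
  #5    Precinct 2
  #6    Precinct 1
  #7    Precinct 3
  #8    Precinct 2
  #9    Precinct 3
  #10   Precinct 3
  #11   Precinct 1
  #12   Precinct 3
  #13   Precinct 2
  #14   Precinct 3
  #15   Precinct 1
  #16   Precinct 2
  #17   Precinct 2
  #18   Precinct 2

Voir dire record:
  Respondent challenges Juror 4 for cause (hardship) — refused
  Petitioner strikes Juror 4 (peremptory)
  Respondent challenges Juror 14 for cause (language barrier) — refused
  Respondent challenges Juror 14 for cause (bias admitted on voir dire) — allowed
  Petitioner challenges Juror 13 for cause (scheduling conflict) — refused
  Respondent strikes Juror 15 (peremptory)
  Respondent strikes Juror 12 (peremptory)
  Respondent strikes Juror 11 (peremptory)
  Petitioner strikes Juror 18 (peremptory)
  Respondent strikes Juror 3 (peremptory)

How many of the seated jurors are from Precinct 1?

Removed: #3, #4, #11, #12, #14, #15, #18.
Seated jurors 1–8: #1, #2, #5, #6, #7, #8, #9, #10.
Of those, in Precinct 1: #1, #2, #6 → 3.

3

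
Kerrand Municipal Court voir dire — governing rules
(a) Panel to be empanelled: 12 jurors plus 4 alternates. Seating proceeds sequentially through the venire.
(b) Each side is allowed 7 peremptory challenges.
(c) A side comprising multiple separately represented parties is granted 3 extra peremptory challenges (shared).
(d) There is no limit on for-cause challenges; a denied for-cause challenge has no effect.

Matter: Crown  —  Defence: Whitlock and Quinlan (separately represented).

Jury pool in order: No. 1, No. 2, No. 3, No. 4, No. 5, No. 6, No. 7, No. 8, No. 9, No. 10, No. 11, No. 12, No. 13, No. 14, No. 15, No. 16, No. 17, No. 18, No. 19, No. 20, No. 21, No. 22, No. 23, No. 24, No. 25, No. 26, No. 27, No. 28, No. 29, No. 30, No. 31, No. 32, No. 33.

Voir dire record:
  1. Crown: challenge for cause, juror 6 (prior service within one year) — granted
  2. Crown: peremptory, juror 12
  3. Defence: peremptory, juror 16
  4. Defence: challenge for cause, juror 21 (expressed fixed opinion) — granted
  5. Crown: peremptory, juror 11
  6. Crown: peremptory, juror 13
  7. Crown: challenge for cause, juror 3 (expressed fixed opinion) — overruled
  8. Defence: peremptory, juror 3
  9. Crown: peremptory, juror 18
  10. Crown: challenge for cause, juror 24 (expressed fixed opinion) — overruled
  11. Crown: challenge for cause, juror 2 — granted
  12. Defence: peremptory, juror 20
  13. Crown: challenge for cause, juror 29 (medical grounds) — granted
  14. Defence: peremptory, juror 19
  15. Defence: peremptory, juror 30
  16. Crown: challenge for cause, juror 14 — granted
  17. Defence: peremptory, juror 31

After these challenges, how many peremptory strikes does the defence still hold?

4

Defence allotment: 7 base + 3 multi-party = 10.
Defence peremptories used: #16, #3, #20, #19, #30, #31 — 6 (the for-cause on #21 doesn't count).
Remaining: 10 − 6 = 4.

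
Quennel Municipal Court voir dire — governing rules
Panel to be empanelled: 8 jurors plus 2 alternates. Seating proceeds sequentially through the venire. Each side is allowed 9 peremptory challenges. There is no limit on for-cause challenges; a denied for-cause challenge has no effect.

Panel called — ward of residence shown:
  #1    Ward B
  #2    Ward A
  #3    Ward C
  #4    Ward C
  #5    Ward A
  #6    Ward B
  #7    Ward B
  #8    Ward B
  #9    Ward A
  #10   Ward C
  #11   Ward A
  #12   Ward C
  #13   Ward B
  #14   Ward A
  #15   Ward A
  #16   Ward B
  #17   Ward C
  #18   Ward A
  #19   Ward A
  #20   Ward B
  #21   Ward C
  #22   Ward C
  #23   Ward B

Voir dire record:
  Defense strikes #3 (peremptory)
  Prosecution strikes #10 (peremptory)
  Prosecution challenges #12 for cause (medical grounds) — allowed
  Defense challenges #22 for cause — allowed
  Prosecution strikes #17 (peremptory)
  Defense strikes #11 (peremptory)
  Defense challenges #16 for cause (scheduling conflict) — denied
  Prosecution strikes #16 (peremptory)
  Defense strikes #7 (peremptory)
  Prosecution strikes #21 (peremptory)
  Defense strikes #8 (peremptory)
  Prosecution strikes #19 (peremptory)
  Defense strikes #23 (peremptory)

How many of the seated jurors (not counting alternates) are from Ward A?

4

Removed: #3, #7, #8, #10, #11, #12, #16, #17, #19, #21, #22, #23.
Seated jurors 1–8: #1, #2, #4, #5, #6, #9, #13, #14 (alternates #15, #18 not counted).
Of those, in Ward A: #2, #5, #9, #14 → 4.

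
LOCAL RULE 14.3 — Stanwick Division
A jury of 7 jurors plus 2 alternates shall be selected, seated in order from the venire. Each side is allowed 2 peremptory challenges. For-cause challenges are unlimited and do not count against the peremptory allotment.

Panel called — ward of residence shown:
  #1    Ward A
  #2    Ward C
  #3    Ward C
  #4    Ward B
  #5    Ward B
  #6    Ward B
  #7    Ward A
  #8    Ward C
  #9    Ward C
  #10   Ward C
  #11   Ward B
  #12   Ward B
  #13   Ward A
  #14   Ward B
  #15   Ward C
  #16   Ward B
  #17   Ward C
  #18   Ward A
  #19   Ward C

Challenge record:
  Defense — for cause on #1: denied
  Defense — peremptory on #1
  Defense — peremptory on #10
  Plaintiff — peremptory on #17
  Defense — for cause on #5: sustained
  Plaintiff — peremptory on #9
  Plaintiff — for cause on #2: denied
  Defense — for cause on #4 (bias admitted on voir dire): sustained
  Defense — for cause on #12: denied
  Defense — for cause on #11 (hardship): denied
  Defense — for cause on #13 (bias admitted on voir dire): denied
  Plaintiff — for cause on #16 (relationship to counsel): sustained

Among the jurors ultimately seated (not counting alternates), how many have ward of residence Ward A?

Removed: #1, #4, #5, #9, #10, #16, #17.
Seated jurors 1–7: #2, #3, #6, #7, #8, #11, #12 (alternates #13, #14 not counted).
Of those, in Ward A: #7 → 1.

1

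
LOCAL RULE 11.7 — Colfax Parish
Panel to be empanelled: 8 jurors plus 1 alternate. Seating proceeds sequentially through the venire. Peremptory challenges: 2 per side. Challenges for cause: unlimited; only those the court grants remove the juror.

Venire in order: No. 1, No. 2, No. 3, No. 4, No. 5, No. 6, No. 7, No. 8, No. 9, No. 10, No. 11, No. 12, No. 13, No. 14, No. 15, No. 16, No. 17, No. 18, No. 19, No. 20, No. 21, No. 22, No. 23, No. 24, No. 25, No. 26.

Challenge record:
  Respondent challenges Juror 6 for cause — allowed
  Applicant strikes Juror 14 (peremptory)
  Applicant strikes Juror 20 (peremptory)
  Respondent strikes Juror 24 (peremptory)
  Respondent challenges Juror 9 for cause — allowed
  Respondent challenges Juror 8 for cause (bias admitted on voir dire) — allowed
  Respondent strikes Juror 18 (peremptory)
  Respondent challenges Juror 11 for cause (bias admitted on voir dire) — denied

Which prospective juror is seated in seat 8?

11

Removed: #6, #8, #9, #14, #18, #20, #24. (#11 stays — for-cause denied.)
Seating in order: seats 1–8 → #1, #2, #3, #4, #5, #7, #10, #11; alternates → #12.
So seat 8 is #11.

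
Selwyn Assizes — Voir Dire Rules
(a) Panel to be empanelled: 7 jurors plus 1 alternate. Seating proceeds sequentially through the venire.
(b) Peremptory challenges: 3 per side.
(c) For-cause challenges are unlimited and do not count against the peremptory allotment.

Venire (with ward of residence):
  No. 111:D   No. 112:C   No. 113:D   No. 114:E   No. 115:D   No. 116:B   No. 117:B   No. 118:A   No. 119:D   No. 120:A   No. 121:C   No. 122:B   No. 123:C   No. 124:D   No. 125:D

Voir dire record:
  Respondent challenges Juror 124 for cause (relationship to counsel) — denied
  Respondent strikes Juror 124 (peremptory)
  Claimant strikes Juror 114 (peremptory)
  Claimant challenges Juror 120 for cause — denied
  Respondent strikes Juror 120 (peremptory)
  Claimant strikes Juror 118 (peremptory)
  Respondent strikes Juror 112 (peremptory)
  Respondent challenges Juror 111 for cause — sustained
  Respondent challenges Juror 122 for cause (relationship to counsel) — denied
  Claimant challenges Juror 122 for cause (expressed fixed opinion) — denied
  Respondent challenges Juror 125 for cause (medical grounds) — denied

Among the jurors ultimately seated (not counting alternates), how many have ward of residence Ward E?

0

Removed: #111, #112, #114, #118, #120, #124.
Seated jurors 1–7: #113, #115, #116, #117, #119, #121, #122 (alternates #123 not counted).
None of those are in Ward E → 0.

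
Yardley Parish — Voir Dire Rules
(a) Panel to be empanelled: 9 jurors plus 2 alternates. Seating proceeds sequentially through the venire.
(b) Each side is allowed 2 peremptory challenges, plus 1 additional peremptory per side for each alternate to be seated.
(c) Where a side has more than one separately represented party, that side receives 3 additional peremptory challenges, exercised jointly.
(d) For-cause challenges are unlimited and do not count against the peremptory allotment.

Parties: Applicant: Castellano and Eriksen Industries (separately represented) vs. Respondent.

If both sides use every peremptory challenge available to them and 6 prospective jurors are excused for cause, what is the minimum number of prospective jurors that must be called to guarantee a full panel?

28

Seats to fill: 9 + 2 alternates = 11.
Peremptories — Applicant: 2 + 1×2 + 3 = 7; Respondent: 2 + 1×2 = 4; total 11.
For-cause removals: 6.
Minimum venire: 11 + 11 + 6 = 28.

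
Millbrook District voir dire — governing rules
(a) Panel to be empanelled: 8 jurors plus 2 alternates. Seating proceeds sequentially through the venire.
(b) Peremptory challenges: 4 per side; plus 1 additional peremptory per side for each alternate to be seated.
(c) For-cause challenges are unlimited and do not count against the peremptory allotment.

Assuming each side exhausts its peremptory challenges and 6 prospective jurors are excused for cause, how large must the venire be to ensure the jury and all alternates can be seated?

28

Seats to fill: 8 + 2 alternates = 10.
Peremptories: 4 + 1×2 = 6 per side × 2 sides = 12.
For-cause removals: 6.
Minimum venire: 10 + 12 + 6 = 28.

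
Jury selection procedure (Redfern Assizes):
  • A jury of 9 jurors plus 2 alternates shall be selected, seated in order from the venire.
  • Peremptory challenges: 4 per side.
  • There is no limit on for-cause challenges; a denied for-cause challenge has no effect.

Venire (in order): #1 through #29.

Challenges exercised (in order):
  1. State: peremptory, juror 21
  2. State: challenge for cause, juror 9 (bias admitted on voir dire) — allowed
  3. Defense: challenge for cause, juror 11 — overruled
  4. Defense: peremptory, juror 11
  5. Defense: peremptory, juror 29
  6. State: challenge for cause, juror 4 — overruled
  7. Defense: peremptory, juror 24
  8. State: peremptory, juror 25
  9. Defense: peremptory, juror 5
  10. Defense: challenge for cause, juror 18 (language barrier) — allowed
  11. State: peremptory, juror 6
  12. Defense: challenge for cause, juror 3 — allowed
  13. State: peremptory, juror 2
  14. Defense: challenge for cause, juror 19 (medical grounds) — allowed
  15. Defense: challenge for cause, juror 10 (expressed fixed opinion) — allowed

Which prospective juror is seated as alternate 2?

20

Removed: #2, #3, #5, #6, #9, #10, #11, #18, #19, #21, #24, #25, #29. (#4 stays — for-cause denied.)
Seating in order: seats 1–9 → #1, #4, #7, #8, #12, #13, #14, #15, #16; alternates → #17, #20.
So alternate 2 is #20.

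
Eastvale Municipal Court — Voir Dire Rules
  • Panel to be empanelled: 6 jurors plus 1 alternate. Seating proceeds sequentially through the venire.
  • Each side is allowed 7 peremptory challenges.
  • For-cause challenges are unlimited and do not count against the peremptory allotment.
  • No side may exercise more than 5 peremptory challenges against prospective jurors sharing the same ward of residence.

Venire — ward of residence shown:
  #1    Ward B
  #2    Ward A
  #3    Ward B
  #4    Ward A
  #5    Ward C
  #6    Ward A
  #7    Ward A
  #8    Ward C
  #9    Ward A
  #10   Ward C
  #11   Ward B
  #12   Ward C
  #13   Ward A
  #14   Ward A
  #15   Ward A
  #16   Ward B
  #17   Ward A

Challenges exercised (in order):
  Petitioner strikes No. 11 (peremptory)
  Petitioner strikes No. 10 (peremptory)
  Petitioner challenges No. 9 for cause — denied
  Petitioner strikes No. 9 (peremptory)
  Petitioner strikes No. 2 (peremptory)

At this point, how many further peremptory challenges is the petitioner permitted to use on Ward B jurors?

3

Petitioner peremptories so far: #11, #10, #9, #2 — 4 of 7 used, 3 left overall.
Against Ward B: #11 — 1 used; per-ward cap 5 leaves 4.
Binding limit: min(3, 4) = 3.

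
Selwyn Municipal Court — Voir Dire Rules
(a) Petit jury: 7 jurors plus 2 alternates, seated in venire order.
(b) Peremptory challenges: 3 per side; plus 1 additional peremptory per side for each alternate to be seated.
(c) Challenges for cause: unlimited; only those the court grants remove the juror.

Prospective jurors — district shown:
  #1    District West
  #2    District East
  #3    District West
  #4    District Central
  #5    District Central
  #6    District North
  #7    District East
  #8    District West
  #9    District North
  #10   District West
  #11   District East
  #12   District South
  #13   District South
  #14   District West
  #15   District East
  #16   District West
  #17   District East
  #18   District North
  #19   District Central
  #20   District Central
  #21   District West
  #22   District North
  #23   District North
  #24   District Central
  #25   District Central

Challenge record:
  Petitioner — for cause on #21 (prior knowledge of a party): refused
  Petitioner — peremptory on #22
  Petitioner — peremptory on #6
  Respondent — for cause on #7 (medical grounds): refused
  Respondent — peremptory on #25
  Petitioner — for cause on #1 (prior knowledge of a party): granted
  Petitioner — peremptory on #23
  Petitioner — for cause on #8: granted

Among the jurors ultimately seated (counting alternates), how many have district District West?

2

Removed: #1, #6, #8, #22, #23, #25.
Seated (9 incl. alternates): #2, #3, #4, #5, #7, #9, #10, #11, #12.
Of those, in District West: #3, #10 → 2.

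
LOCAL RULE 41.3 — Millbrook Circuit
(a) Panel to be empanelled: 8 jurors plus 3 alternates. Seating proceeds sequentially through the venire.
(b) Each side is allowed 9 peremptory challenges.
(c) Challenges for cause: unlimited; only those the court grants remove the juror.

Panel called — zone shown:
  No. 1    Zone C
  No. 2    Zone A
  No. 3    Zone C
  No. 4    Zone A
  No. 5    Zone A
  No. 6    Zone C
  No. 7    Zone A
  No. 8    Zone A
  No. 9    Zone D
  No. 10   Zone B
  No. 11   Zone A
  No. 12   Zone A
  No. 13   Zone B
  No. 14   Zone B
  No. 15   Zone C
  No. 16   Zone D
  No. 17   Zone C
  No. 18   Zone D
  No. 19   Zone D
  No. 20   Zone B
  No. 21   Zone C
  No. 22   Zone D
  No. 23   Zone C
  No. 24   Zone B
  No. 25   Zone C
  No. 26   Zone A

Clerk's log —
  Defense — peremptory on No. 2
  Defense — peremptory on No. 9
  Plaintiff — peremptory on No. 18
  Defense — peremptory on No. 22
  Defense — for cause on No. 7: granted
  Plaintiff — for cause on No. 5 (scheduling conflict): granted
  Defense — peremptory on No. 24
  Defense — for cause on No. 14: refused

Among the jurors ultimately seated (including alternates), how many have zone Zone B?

3

Removed: #2, #5, #7, #9, #18, #22, #24.
Seated (11 incl. alternates): #1, #3, #4, #6, #8, #10, #11, #12, #13, #14, #15.
Of those, in Zone B: #10, #13, #14 → 3.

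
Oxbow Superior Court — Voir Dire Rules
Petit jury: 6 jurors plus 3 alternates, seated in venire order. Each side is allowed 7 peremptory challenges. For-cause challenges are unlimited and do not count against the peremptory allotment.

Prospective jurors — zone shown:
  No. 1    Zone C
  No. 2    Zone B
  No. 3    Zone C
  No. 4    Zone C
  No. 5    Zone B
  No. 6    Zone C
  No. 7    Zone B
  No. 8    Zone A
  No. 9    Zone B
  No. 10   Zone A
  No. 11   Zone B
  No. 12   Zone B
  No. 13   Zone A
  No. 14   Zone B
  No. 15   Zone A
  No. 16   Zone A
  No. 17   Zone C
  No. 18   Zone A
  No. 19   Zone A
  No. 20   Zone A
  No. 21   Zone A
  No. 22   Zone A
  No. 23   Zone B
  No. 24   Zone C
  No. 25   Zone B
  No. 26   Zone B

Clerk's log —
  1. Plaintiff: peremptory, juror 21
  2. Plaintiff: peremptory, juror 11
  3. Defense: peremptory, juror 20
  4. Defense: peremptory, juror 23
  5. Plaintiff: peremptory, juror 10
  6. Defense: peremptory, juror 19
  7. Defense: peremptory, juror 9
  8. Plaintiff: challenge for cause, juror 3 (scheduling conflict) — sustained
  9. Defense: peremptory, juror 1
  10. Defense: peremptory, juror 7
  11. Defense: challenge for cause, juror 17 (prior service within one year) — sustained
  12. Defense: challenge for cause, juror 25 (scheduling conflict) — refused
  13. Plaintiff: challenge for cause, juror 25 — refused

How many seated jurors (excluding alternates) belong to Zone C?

2

Removed: #1, #3, #7, #9, #10, #11, #17, #19, #20, #21, #23.
Seated jurors 1–6: #2, #4, #5, #6, #8, #12 (alternates #13, #14, #15 not counted).
Of those, in Zone C: #4, #6 → 2.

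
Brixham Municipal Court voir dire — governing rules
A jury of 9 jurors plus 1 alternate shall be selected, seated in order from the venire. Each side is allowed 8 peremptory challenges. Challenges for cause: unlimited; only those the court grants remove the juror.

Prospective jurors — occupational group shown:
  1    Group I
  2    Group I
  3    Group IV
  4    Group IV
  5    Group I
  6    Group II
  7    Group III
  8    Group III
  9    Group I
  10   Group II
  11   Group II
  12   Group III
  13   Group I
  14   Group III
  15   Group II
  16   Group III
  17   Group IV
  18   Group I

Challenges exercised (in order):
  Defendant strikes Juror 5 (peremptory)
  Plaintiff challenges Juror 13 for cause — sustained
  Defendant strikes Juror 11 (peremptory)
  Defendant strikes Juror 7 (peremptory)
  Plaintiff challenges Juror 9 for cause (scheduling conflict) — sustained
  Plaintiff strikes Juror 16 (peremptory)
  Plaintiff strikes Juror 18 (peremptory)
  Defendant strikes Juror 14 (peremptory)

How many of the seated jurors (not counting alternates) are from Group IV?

Removed: #5, #7, #9, #11, #13, #14, #16, #18.
Seated jurors 1–9: #1, #2, #3, #4, #6, #8, #10, #12, #15 (alternates #17 not counted).
Of those, in Group IV: #3, #4 → 2.

2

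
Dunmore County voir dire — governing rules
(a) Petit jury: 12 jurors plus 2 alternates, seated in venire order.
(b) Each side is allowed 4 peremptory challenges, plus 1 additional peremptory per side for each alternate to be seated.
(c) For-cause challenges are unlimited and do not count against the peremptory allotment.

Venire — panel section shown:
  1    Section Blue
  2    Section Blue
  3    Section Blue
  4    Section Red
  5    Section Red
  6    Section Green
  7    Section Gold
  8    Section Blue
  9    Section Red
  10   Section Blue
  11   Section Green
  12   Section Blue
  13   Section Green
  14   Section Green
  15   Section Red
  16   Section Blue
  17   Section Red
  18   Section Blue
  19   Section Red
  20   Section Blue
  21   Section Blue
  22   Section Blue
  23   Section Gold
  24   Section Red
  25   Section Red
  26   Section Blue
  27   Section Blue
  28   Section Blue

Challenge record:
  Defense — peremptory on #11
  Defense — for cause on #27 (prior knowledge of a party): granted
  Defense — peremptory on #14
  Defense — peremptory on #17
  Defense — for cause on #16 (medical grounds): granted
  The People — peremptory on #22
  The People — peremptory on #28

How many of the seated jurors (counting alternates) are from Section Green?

Removed: #11, #14, #16, #17, #22, #27, #28.
Seated (14 incl. alternates): #1, #2, #3, #4, #5, #6, #7, #8, #9, #10, #12, #13, #15, #18.
Of those, in Section Green: #6, #13 → 2.

2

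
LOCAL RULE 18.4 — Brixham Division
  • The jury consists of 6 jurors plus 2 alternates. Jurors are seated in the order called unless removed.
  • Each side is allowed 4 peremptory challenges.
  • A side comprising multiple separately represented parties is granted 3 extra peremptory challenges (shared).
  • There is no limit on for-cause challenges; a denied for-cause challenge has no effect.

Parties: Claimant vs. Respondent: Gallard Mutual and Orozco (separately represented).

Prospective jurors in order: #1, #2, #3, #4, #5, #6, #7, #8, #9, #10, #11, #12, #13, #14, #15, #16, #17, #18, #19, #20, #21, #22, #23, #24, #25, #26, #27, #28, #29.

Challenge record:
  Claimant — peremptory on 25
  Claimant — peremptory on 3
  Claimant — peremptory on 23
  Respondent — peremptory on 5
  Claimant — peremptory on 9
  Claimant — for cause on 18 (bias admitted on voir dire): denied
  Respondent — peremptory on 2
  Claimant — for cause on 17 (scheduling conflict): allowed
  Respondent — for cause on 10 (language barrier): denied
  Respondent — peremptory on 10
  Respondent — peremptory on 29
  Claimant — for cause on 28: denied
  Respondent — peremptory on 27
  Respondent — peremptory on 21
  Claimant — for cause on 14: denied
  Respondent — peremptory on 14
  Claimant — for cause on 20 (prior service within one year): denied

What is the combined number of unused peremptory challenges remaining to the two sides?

0

Claimant allotment: 4. Respondent allotment: 4 base + 3 multi-party = 7.
Claimant peremptories used: #25, #3, #23, #9 — 4 (for-cause on #18, #17, #28, #14, #20 don't count).
Respondent peremptories used: #5, #2, #10, #29, #27, #21, #14 — 7 (the for-cause on #10 doesn't count).
Remaining: (4 − 4) + (7 − 7) = 0.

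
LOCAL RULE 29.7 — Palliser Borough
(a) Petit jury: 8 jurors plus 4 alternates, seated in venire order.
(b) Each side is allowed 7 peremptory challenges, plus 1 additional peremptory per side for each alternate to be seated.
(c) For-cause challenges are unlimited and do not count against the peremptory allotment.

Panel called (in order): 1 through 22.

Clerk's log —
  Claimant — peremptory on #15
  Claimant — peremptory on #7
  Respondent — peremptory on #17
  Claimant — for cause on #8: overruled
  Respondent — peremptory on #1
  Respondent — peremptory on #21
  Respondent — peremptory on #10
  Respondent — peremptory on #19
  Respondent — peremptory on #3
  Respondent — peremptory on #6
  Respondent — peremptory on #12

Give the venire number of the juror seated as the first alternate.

16

Removed: #1, #3, #6, #7, #10, #12, #15, #17, #19, #21. (#8 stays — for-cause denied.)
Seating in order: seats 1–8 → #2, #4, #5, #8, #9, #11, #13, #14; alternates → #16, #18, #20, #22.
So alternate 1 is #16.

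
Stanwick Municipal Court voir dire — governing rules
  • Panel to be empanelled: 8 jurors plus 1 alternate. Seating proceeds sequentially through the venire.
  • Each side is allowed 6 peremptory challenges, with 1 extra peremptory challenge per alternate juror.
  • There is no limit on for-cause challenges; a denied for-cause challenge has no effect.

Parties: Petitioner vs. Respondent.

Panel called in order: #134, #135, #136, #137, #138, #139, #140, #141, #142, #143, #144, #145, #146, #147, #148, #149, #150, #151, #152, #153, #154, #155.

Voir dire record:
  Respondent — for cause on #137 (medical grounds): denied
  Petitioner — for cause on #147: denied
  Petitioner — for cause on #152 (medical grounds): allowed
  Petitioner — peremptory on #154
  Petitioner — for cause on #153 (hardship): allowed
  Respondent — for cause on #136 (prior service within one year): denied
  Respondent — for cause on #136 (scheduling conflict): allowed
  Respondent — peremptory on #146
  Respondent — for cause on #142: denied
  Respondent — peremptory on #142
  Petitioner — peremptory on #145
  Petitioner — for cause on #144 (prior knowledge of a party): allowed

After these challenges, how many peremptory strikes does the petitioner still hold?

5

Petitioner allotment: 6 base + 1 × 1 alternate = 7.
Petitioner peremptories used: #154, #145 — 2 (for-cause on #147, #152, #153, #144 don't count).
Remaining: 7 − 2 = 5.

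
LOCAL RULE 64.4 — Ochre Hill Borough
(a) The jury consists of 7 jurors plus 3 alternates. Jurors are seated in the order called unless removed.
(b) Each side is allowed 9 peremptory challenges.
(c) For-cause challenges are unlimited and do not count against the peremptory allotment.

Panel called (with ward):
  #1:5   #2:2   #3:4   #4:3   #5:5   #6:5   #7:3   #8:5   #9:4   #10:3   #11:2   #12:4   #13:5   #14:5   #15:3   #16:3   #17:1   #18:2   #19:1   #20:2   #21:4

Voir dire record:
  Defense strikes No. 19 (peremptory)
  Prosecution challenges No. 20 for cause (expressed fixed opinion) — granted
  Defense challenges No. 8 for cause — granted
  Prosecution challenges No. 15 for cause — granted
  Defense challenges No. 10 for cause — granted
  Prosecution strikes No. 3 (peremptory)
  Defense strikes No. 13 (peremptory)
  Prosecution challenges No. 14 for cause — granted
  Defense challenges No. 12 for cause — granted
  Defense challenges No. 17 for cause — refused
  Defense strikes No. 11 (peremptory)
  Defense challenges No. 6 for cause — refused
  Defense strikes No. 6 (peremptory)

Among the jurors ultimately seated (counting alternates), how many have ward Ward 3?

3

Removed: #3, #6, #8, #10, #11, #12, #13, #14, #15, #19, #20.
Seated (10 incl. alternates): #1, #2, #4, #5, #7, #9, #16, #17, #18, #21.
Of those, in Ward 3: #4, #7, #16 → 3.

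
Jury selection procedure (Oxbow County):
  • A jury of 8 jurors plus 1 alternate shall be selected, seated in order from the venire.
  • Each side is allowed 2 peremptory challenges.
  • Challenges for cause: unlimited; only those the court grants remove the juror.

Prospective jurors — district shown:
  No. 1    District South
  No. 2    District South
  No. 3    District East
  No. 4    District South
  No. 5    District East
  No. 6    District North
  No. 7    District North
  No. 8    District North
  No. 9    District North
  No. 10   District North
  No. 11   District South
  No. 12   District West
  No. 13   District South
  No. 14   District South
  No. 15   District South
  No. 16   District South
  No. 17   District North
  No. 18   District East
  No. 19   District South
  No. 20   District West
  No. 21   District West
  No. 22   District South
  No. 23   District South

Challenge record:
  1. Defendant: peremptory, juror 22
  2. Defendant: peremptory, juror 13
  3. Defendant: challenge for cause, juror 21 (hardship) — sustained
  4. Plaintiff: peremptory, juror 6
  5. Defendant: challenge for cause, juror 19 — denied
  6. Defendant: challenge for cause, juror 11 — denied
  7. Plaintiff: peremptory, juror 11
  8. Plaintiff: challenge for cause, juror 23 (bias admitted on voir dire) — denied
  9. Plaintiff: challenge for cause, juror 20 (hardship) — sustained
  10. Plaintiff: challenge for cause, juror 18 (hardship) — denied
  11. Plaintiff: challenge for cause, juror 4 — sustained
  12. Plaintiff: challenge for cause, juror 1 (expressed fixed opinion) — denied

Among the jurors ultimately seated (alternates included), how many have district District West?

1

Removed: #4, #6, #11, #13, #20, #21, #22.
Seated (9 incl. alternates): #1, #2, #3, #5, #7, #8, #9, #10, #12.
Of those, in District West: #12 → 1.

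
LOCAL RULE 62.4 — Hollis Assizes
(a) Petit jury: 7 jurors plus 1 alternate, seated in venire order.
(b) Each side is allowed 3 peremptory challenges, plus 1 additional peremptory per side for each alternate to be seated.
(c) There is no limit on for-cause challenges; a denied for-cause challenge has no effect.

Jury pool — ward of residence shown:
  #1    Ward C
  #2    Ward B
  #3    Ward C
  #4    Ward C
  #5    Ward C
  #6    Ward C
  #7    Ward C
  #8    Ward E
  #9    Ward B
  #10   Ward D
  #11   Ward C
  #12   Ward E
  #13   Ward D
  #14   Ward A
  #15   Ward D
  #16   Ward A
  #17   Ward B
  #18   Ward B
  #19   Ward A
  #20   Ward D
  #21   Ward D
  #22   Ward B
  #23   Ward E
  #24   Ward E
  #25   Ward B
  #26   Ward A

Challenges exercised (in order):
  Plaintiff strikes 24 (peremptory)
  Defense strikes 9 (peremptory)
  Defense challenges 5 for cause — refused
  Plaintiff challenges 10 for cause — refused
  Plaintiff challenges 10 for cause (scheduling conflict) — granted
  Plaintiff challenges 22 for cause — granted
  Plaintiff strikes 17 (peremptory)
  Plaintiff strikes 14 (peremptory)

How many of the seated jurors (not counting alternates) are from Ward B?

Removed: #9, #10, #14, #17, #22, #24.
Seated jurors 1–7: #1, #2, #3, #4, #5, #6, #7 (alternates #8 not counted).
Of those, in Ward B: #2 → 1.

1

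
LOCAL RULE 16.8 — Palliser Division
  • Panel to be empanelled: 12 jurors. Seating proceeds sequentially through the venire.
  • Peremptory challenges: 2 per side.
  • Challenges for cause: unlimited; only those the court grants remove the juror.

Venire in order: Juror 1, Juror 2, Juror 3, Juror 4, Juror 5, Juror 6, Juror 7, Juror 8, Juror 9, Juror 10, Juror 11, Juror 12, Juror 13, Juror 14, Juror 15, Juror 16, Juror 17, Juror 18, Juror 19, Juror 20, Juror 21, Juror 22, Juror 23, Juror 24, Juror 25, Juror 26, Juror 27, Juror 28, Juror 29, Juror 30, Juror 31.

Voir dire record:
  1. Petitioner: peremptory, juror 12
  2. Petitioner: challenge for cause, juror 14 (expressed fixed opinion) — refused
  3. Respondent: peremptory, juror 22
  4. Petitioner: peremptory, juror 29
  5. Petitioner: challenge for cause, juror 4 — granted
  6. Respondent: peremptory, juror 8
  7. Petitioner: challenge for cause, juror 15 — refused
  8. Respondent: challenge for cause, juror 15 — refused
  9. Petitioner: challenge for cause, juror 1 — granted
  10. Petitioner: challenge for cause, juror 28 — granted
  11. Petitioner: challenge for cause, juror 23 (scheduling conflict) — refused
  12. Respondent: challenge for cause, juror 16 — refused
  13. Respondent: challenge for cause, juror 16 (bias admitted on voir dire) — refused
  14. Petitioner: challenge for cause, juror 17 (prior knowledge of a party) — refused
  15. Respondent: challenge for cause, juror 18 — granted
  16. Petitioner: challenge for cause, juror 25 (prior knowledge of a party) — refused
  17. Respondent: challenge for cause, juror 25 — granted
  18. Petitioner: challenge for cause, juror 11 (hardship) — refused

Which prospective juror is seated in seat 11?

15

Removed: #1, #4, #8, #12, #18, #22, #25, #28, #29. (#11, #14, #15, #16, #17, #23 stay — for-cause denied.)
Filling seats in venire order through position 11: #2, #3, #5, #6, #7, #9, #10, #11, #13, #14, #15.
So seat 11 is #15.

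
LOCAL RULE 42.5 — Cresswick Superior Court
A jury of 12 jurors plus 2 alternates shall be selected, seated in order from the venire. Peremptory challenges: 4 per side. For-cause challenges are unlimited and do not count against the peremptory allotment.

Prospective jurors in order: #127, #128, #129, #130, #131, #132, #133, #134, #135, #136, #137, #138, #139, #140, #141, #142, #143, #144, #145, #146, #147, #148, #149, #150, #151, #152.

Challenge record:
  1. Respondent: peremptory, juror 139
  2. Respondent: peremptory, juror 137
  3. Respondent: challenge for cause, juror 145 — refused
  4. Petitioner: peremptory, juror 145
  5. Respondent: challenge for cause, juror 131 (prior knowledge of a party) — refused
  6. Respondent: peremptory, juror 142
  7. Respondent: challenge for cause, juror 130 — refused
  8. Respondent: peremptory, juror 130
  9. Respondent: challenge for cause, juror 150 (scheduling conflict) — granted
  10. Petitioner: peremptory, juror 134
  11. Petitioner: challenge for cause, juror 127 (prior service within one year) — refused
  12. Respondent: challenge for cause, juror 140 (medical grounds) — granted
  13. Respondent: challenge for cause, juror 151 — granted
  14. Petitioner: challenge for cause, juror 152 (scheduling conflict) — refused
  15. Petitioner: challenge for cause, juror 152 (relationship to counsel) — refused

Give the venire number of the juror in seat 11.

143

Removed: #130, #134, #137, #139, #140, #142, #145, #150, #151. (#127, #131, #152 stay — for-cause denied.)
Seating in order: seats 1–12 → #127, #128, #129, #131, #132, #133, #135, #136, #138, #141, #143, #144; alternates → #146, #147.
So seat 11 is #143.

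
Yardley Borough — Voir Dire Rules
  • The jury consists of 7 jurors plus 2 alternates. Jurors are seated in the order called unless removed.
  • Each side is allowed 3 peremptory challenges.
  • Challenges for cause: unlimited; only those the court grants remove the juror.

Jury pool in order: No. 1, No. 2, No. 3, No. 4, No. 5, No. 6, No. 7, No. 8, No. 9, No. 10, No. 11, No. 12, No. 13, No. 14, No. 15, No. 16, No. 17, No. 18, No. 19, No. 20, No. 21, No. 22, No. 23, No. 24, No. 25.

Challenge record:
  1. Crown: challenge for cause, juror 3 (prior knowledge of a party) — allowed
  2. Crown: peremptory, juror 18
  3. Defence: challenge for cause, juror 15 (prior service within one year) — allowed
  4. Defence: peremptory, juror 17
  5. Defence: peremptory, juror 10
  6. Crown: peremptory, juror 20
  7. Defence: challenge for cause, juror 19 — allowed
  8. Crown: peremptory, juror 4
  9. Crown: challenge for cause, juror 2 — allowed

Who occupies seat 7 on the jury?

Removed: #2, #3, #4, #10, #15, #17, #18, #19, #20.
Filling seats in venire order through position 7: #1, #5, #6, #7, #8, #9, #11.
So seat 7 is #11.

11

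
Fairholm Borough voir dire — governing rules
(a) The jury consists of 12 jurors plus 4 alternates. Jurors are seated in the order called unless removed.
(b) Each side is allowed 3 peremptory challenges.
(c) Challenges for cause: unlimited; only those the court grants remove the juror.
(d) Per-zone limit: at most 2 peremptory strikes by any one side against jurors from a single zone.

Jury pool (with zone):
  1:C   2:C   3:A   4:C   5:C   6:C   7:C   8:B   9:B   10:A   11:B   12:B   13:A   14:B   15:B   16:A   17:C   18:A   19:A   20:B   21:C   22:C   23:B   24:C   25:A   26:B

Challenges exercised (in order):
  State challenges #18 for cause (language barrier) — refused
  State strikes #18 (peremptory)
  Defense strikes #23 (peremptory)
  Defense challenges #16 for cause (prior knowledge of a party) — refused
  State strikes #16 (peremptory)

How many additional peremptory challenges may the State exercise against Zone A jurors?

State peremptories so far: #18, #16 — 2 of 3 used, 1 left overall.
Against Zone A: #18, #16 — 2 used; per-zone cap 2 leaves 0.
Binding limit: min(1, 0) = 0.

0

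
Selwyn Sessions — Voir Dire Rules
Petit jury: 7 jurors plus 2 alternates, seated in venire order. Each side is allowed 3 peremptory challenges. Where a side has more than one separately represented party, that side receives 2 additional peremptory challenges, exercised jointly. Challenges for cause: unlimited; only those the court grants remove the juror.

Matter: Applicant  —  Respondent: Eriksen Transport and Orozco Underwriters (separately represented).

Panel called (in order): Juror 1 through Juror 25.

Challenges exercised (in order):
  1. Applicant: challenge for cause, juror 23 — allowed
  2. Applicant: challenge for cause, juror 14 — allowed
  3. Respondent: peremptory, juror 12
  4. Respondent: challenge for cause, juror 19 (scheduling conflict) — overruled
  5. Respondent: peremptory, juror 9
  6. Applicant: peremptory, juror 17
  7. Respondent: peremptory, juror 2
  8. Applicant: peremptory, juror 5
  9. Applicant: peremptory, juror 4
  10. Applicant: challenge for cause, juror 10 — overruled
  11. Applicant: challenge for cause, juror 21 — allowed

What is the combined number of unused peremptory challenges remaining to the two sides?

2

Applicant allotment: 3. Respondent allotment: 3 base + 2 multi-party = 5.
Applicant peremptories used: #17, #5, #4 — 3 (for-cause on #23, #14, #10, #21 don't count).
Respondent peremptories used: #12, #9, #2 — 3 (the for-cause on #19 doesn't count).
Remaining: (3 − 3) + (5 − 3) = 2.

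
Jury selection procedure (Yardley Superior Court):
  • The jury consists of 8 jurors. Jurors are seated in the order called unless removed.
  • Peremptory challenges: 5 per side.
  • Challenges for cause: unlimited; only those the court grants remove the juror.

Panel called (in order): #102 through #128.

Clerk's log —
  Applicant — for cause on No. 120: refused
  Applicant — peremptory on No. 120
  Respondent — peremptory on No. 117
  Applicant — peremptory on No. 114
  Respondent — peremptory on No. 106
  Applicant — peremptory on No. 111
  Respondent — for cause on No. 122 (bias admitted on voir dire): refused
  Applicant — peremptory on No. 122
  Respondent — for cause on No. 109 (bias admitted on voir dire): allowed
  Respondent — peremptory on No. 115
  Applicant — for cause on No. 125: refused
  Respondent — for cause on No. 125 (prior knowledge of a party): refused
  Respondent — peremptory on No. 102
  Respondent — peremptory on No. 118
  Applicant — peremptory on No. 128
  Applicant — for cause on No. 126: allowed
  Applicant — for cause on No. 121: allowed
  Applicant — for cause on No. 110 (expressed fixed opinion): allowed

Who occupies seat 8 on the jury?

Removed: #102, #106, #109, #110, #111, #114, #115, #117, #118, #120, #121, #122, #126, #128. (#125 stays — for-cause denied.)
Seating in order: seats 1–8 → #103, #104, #105, #107, #108, #112, #113, #116.
So seat 8 is #116.

116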